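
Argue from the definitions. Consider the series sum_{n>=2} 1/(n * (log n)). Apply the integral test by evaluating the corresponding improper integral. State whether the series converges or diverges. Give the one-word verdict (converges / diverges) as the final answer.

Let f(x) = 1/(x*log(x)). Then f is positive, continuous, and decreasing on [2, infinity), so the integral test applies.
Compute the improper integral int_{2}^infinity f(x) dx:
  antiderivative F(x) = log(log(x)).
  F(x) = log(log(x)) -> infinity as x -> infinity. The integral diverges, so by the integral test, the series diverges.

diverges


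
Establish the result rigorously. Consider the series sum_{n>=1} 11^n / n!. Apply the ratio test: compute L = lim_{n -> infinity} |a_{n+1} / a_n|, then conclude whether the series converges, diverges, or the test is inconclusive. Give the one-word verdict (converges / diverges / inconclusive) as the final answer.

Let a_n denote the general term. Form the ratio a_{n+1}/a_n and simplify:
a_{n+1}/a_n = 11/(n + 1)
Take the limit as n -> infinity: L = 0.
Since L = 0 < 1, the ratio test implies the series converges.

converges


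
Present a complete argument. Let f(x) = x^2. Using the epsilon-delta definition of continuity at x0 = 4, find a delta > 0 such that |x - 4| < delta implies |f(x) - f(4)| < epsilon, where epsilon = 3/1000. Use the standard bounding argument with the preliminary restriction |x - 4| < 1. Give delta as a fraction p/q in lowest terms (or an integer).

Factor: |x^2 - (4)^2| = |x - 4| * |x + 4|.
Impose |x - 4| < 1 first. Then |x + 4| = |(x - 4) + 2*(4)| <= |x - 4| + 2*|4| < 1 + 8 = 9.
So |x^2 - (4)^2| < delta * 9.
We need delta * 9 <= 3/1000, i.e. delta <= 3/1000/9 = 1/3000.
Since 1/3000 < 1, this is tighter than 1; take delta = 1/3000.
So delta = 1/3000 works.

1/3000


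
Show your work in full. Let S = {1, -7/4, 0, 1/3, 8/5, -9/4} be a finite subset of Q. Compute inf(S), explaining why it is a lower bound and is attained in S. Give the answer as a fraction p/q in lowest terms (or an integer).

S is finite, so inf(S) = min(S).
Sorted increasing:
-9/4, -7/4, 0, 1/3, 1, 8/5
The extremum is -9/4.
For every x in S, x >= -9/4. And -9/4 is in S, so it is attained.
Therefore inf(S) = -9/4.

-9/4


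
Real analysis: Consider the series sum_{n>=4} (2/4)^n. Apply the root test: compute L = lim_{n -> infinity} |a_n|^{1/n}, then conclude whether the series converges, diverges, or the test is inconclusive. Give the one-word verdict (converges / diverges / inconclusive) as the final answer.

Let a_n denote the general term. Form |a_n|^(1/n) and simplify:
|a_n|^(1/n) = 1/2
Take the limit as n -> infinity: L = 1/2.
Since L = 1/2 < 1, the root test implies convergence.

converges


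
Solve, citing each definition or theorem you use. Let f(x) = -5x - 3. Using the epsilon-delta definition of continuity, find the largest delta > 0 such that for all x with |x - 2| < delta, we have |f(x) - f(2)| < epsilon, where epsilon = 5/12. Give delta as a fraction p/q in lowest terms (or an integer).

We compute f(2) = -5*(2) - 3 = -13.
|f(x) - f(2)| = |-5x - 3 - (-13)| = |-5(x - 2)| = 5|x - 2|.
We need 5|x - 2| < 5/12, i.e. |x - 2| < 5/12 / 5 = 1/12.
So any delta <= 1/12 works. Conversely, if delta > 1/12, then x = 2 + 1/12 satisfies |x - 2| = 1/12 < delta but |f(x) - f(2)| = 5 * 1/12 = 5/12, which is not < 5/12; so no larger delta works.
Hence the largest such delta is 1/12.

1/12


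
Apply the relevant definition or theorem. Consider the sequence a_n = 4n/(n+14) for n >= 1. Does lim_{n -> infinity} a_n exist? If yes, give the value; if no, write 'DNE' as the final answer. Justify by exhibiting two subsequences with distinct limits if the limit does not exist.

Examine the behaviour of a_n along subsequences.
Even-n subsequence a_{2k} = 4(2k)/(2k+14) -> 4. Odd-n subsequence a_{2k+1} = 4(2k+1)/(2k+15) -> 4. Both tend to 4, which suggests the limit is 4; verify directly.
|a_n - 4| = |4n - 4(n+14)| / (n+14) = 56/(n+14) < 56/n for every n >= 1.
Given epsilon > 0, choose a positive integer N > 56/epsilon. Then for all n >= N, |a_n - 4| < 56/n <= 56/N < epsilon.
So by the definition of the limit, lim a_n exists and equals 4.

4


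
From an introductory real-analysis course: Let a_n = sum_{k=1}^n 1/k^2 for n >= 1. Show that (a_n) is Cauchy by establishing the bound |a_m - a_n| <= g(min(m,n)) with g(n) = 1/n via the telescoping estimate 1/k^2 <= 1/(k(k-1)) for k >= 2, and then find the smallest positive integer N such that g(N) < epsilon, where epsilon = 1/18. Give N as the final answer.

For m > n >= 1: |a_m - a_n| = sum_{k=n+1}^m 1/k^2.
Use 1/k^2 <= 1/(k(k-1)) = 1/(k-1) - 1/k for k >= 2:
sum_{k=n+1}^m 1/k^2 <= sum_{k=n+1}^m (1/(k-1) - 1/k) = 1/n - 1/m <= 1/n.
By symmetry the same bound holds with n,m swapped, so |a_m - a_n| <= 1/min(m,n) = g(min(m,n)). Since g(n) -> 0, (a_n) is Cauchy.
Now solve g(N) < 1/18: 1/N < 1/18 <=> N > 1/(1/18) = 18.
The smallest integer strictly greater than 18 is N = 19.
Check: g(19) = 1/19 < 1/18; g(18) = 1/18 >= 1/18. So N = 19.

19


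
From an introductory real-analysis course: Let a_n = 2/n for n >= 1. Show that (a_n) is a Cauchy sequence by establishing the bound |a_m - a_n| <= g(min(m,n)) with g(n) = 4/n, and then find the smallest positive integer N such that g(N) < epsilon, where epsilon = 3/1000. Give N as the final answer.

For any m, n >= 1, by the triangle inequality:
|a_m - a_n| = |2/m - 2/n| <= 2*1/m + 2*1/n <= 4/min(m,n).
So g(n) = 4/n bounds the Cauchy difference. Since g(n) -> 0, (a_n) is Cauchy.
Now solve g(N) < 3/1000: 4/N < 3/1000 <=> N > 4 / (3/1000) = 4000/3.
The smallest integer strictly greater than 4000/3 is N = 1334.
Check: g(1334) = 4/1334 = 2/667 < 3/1000; g(1333) = 4/1333 >= 3/1000. So N = 1334.

1334


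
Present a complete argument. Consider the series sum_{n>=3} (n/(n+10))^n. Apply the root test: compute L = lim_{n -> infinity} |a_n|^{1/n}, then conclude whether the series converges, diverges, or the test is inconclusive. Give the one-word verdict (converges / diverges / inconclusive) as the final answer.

Let a_n denote the general term. Form |a_n|^(1/n) and simplify:
|a_n|^(1/n) = n/(n + 10)
Take the limit as n -> infinity: L = 1.
Since L = 1, the root test is inconclusive. (In fact a_n = (n/(n+10))^n -> e^(-10) != 0, so the nth-term test shows divergence; but the root test itself gives no conclusion.)

inconclusive


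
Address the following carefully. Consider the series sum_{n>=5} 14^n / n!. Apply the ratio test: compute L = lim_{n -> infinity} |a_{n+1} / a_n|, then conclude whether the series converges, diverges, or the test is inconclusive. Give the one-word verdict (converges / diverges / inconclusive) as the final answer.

Let a_n denote the general term. Form the ratio a_{n+1}/a_n and simplify:
a_{n+1}/a_n = 14/(n + 1)
Take the limit as n -> infinity: L = 0.
Since L = 0 < 1, the ratio test implies the series converges.

converges


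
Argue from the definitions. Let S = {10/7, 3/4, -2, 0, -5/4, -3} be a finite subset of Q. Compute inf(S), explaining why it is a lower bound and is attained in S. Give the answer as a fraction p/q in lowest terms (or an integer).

S is finite, so inf(S) = min(S).
Sorted increasing:
-3, -2, -5/4, 0, 3/4, 10/7
The extremum is -3.
For every x in S, x >= -3. And -3 is in S, so it is attained.
Therefore inf(S) = -3.

-3


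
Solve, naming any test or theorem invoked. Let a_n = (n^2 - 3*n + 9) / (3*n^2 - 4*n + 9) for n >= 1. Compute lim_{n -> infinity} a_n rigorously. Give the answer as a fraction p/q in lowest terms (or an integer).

Divide numerator and denominator by n^2, the highest power:
numerator / n^2 = 1 - 3/n + 9/n^2
denominator / n^2 = 3 - 4/n + 9/n^2
As n -> infinity, all terms of the form c/n^k (k >= 1) tend to 0.
So numerator / n^2 -> 1 and denominator / n^2 -> 3.
Therefore lim a_n = 1/3.

1/3


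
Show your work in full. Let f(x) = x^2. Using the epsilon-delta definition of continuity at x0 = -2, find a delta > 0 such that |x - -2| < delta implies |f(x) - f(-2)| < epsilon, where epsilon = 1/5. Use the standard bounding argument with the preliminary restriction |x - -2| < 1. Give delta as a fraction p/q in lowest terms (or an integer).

Factor: |x^2 - (-2)^2| = |x - -2| * |x + -2|.
Impose |x - -2| < 1 first. Then |x + -2| = |(x - -2) + 2*(-2)| <= |x - -2| + 2*|-2| < 1 + 4 = 5.
So |x^2 - (-2)^2| < delta * 5.
We need delta * 5 <= 1/5, i.e. delta <= 1/5/5 = 1/25.
Since 1/25 < 1, this is tighter than 1; take delta = 1/25.
So delta = 1/25 works.

1/25


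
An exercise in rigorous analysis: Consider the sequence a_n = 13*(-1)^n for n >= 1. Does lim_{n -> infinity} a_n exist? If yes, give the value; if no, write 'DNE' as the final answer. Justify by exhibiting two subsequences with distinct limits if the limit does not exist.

Examine the behaviour of a_n along subsequences.
Even-n subsequence a_{2k} = 13 -> 13. Odd-n subsequence a_{2k+1} = -13 -> -13.
Since these two subsequential limits are 13 and -13, distinct, the full sequence cannot converge (a convergent sequence has all subsequences tending to the same limit). So lim a_n does not exist.

DNE


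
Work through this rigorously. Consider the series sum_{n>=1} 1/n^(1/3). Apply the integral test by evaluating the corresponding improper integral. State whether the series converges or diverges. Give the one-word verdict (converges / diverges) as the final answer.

Let f(x) = x^(-1/3). Then f is positive, continuous, and decreasing on [1, infinity), so the integral test applies.
Compute the improper integral int_{1}^infinity f(x) dx:
  antiderivative F(x) = 3*x^(2/3)/2.
  As x -> infinity, F(x) -> infinity (since p = 1/3 < 1).
  So the integral diverges. By the integral test, the series diverges.

diverges


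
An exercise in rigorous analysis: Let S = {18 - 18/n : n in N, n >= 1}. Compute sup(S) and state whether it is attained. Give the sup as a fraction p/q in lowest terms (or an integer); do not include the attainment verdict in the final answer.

Analysis:
- Values: 0, 9, 12, 27/2, ... strictly increasing.
- Minimum is 0 (n=1); inf = 0 (attained).
- 18 - 18/n -> 18 from below; sup = 18, not attained.
Conclusion: sup(S) = 18, not attained in S.

18


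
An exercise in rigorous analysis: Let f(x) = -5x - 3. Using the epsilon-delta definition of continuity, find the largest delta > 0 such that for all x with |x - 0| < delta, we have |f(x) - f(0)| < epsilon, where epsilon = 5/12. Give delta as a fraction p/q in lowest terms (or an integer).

We compute f(0) = -5*(0) - 3 = -3.
|f(x) - f(0)| = |-5x - 3 - (-3)| = |-5(x - 0)| = 5|x - 0|.
We need 5|x - 0| < 5/12, i.e. |x - 0| < 5/12 / 5 = 1/12.
So any delta <= 1/12 works. Conversely, if delta > 1/12, then x = 0 + 1/12 satisfies |x - 0| = 1/12 < delta but |f(x) - f(0)| = 5 * 1/12 = 5/12, which is not < 5/12; so no larger delta works.
Hence the largest such delta is 1/12.

1/12


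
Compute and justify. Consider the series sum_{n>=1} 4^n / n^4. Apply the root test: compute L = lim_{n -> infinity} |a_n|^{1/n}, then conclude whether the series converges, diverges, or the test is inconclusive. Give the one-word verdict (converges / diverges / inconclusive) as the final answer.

Let a_n denote the general term. Form |a_n|^(1/n) and simplify:
|a_n|^(1/n) = 4/n^(4/n)
Take the limit as n -> infinity: L = 4.
Since L = 4 > 1, the root test implies divergence.

diverges


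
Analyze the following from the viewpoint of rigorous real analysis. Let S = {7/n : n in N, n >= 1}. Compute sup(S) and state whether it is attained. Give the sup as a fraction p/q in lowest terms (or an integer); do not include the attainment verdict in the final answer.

Analysis:
- Values: 7, 7/2, 7/3, 7/4, ... strictly decreasing.
- The maximum is 7 (n=1); sup = 7 (attained).
- The set is bounded below by 0; 7/n -> 0 so 0 is the greatest lower bound.
- 0 is not in the set, so inf = 0 is not attained.
Conclusion: sup(S) = 7, attained in S.

7


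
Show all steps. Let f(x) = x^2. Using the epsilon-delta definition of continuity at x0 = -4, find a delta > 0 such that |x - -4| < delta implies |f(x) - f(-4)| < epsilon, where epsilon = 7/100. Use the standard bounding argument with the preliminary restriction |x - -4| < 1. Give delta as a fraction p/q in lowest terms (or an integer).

Factor: |x^2 - (-4)^2| = |x - -4| * |x + -4|.
Impose |x - -4| < 1 first. Then |x + -4| = |(x - -4) + 2*(-4)| <= |x - -4| + 2*|-4| < 1 + 8 = 9.
So |x^2 - (-4)^2| < delta * 9.
We need delta * 9 <= 7/100, i.e. delta <= 7/100/9 = 7/900.
Since 7/900 < 1, this is tighter than 1; take delta = 7/900.
So delta = 7/900 works.

7/900


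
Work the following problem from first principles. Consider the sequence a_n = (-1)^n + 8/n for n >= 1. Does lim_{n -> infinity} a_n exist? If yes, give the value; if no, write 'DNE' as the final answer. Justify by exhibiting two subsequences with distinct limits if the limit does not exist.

Examine the behaviour of a_n along subsequences.
a_{2k} = 1 + 8/(2k) -> 1. a_{2k+1} = -1 + 8/(2k+1) -> -1.
Since these two subsequential limits are 1 and -1, distinct, the full sequence cannot converge (a convergent sequence has all subsequences tending to the same limit). So lim a_n does not exist.

DNE


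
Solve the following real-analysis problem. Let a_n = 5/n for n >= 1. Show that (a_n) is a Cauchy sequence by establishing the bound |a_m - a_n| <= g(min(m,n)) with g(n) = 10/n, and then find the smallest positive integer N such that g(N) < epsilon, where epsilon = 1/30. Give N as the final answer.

For any m, n >= 1, by the triangle inequality:
|a_m - a_n| = |5/m - 5/n| <= 5*1/m + 5*1/n <= 10/min(m,n).
So g(n) = 10/n bounds the Cauchy difference. Since g(n) -> 0, (a_n) is Cauchy.
Now solve g(N) < 1/30: 10/N < 1/30 <=> N > 10 / (1/30) = 300.
The smallest integer strictly greater than 300 is N = 301.
Check: g(301) = 10/301 = 10/301 < 1/30; g(300) = 1/30 >= 1/30. So N = 301.

301


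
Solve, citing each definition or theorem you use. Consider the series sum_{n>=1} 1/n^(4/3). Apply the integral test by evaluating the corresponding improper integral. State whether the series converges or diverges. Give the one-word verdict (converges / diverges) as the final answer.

Let f(x) = x^(-4/3). Then f is positive, continuous, and decreasing on [1, infinity), so the integral test applies.
Compute the improper integral int_{1}^infinity f(x) dx:
  antiderivative F(x) = -3/x^(1/3).
  As x -> infinity, F(x) -> 0 (since p = 4/3 > 1).
  So int = F(infinity) - F(1) = 0 - (-3) = 3.
  Finite, so by the integral test, the series converges.

converges


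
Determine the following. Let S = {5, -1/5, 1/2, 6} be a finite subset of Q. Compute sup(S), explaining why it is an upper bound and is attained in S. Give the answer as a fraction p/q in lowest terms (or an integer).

S is finite, so sup(S) = max(S).
Sorted decreasing:
6, 5, 1/2, -1/5
The extremum is 6.
For every x in S, x <= 6. And 6 is in S, so it is attained.
Therefore sup(S) = 6.

6


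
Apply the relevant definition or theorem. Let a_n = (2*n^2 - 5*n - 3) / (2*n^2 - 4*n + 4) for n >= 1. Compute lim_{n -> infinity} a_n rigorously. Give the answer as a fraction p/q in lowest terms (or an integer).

Divide numerator and denominator by n^2, the highest power:
numerator / n^2 = 2 - 5/n - 3/n^2
denominator / n^2 = 2 - 4/n + 4/n^2
As n -> infinity, all terms of the form c/n^k (k >= 1) tend to 0.
So numerator / n^2 -> 2 and denominator / n^2 -> 2.
Therefore lim a_n = 1.

1


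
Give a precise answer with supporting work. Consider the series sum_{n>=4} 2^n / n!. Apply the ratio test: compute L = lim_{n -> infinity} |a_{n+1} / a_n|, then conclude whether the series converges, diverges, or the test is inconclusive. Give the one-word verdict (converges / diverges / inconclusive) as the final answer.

Let a_n denote the general term. Form the ratio a_{n+1}/a_n and simplify:
a_{n+1}/a_n = 2/(n + 1)
Take the limit as n -> infinity: L = 0.
Since L = 0 < 1, the ratio test implies the series converges.

converges


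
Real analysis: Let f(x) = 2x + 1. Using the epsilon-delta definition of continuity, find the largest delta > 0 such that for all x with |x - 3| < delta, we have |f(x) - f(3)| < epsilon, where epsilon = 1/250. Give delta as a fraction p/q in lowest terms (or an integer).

We compute f(3) = 2*(3) + 1 = 7.
|f(x) - f(3)| = |2x + 1 - (7)| = |2(x - 3)| = 2|x - 3|.
We need 2|x - 3| < 1/250, i.e. |x - 3| < 1/250 / 2 = 1/500.
So any delta <= 1/500 works. Conversely, if delta > 1/500, then x = 3 + 1/500 satisfies |x - 3| = 1/500 < delta but |f(x) - f(3)| = 2 * 1/500 = 1/250, which is not < 1/250; so no larger delta works.
Hence the largest such delta is 1/500.

1/500


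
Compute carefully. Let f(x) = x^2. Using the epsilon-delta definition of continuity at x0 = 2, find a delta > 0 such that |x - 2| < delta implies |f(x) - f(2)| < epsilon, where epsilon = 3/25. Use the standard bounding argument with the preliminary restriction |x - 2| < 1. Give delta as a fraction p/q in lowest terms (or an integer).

Factor: |x^2 - (2)^2| = |x - 2| * |x + 2|.
Impose |x - 2| < 1 first. Then |x + 2| = |(x - 2) + 2*(2)| <= |x - 2| + 2*|2| < 1 + 4 = 5.
So |x^2 - (2)^2| < delta * 5.
We need delta * 5 <= 3/25, i.e. delta <= 3/25/5 = 3/125.
Since 3/125 < 1, this is tighter than 1; take delta = 3/125.
So delta = 3/125 works.

3/125


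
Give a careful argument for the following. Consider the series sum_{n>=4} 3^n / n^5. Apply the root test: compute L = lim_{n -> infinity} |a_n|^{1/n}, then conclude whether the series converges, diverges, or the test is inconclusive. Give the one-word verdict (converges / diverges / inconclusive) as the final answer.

Let a_n denote the general term. Form |a_n|^(1/n) and simplify:
|a_n|^(1/n) = 3/n^(5/n)
Take the limit as n -> infinity: L = 3.
Since L = 3 > 1, the root test implies divergence.

diverges


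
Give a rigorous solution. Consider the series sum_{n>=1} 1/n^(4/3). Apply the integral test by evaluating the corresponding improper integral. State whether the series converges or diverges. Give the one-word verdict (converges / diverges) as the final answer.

Let f(x) = x^(-4/3). Then f is positive, continuous, and decreasing on [1, infinity), so the integral test applies.
Compute the improper integral int_{1}^infinity f(x) dx:
  antiderivative F(x) = -3/x^(1/3).
  As x -> infinity, F(x) -> 0 (since p = 4/3 > 1).
  So int = F(infinity) - F(1) = 0 - (-3) = 3.
  Finite, so by the integral test, the series converges.

converges


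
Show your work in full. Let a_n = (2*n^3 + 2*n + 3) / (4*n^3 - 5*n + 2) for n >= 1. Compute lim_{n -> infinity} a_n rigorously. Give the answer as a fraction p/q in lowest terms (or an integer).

Divide numerator and denominator by n^3, the highest power:
numerator / n^3 = 2 + 2/n^2 + 3/n^3
denominator / n^3 = 4 - 5/n^2 + 2/n^3
As n -> infinity, all terms of the form c/n^k (k >= 1) tend to 0.
So numerator / n^3 -> 2 and denominator / n^3 -> 4.
Therefore lim a_n = 1/2.

1/2


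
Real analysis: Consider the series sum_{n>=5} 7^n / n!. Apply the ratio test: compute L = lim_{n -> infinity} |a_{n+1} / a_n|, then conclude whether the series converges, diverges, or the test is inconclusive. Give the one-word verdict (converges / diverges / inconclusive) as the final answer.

Let a_n denote the general term. Form the ratio a_{n+1}/a_n and simplify:
a_{n+1}/a_n = 7/(n + 1)
Take the limit as n -> infinity: L = 0.
Since L = 0 < 1, the ratio test implies the series converges.

converges


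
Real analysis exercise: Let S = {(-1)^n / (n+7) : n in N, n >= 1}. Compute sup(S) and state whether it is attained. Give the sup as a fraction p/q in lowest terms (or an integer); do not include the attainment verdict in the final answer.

Analysis:
- Values: -1/8, 1/9, -1/10, 1/11, -1/12, ...
- Positive terms (even n): 1/(2+7), 1/(4+7), ... decreasing -> max = 1/9 (n=2).
- Negative terms (odd n): -1/(1+7), -1/(3+7), ... increasing -> min = -1/8 (n=1).
- So sup = 1/9 (attained at n=2); inf = -1/8 (attained at n=1).
Conclusion: sup(S) = 1/9, attained in S.

1/9


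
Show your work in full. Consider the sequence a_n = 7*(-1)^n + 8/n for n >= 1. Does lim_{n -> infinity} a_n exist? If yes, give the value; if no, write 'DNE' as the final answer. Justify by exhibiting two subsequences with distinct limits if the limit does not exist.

Examine the behaviour of a_n along subsequences.
a_{2k} = 7 + 8/(2k) -> 7. a_{2k+1} = -7 + 8/(2k+1) -> -7.
Since these two subsequential limits are 7 and -7, distinct, the full sequence cannot converge (a convergent sequence has all subsequences tending to the same limit). So lim a_n does not exist.

DNE


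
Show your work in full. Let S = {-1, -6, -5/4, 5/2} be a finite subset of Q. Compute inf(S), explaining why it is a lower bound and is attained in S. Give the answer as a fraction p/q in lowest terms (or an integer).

S is finite, so inf(S) = min(S).
Sorted increasing:
-6, -5/4, -1, 5/2
The extremum is -6.
For every x in S, x >= -6. And -6 is in S, so it is attained.
Therefore inf(S) = -6.

-6


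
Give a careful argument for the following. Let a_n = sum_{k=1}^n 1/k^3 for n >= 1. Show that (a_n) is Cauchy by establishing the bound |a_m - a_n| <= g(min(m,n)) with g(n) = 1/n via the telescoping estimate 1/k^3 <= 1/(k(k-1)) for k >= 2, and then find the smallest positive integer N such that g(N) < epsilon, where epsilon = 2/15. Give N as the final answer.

For m > n >= 1: |a_m - a_n| = sum_{k=n+1}^m 1/k^3.
Use 1/k^3 <= 1/(k(k-1)) = 1/(k-1) - 1/k for k >= 2 (which holds since k^3 >= k^2 >= k(k-1) for k >= 2):
sum_{k=n+1}^m 1/k^3 <= sum_{k=n+1}^m (1/(k-1) - 1/k) = 1/n - 1/m <= 1/n.
By symmetry the same bound holds with n,m swapped, so |a_m - a_n| <= 1/min(m,n) = g(min(m,n)). Since g(n) -> 0, (a_n) is Cauchy.
Now solve g(N) < 2/15: 1/N < 2/15 <=> N > 1/(2/15) = 15/2.
The smallest integer strictly greater than 15/2 is N = 8.
Check: g(8) = 1/8 < 2/15; g(7) = 1/7 >= 2/15. So N = 8.

8


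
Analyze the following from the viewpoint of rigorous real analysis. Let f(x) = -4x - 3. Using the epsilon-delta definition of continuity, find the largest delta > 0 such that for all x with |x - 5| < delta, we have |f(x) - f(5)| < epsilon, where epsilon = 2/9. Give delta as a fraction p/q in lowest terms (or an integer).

We compute f(5) = -4*(5) - 3 = -23.
|f(x) - f(5)| = |-4x - 3 - (-23)| = |-4(x - 5)| = 4|x - 5|.
We need 4|x - 5| < 2/9, i.e. |x - 5| < 2/9 / 4 = 1/18.
So any delta <= 1/18 works. Conversely, if delta > 1/18, then x = 5 + 1/18 satisfies |x - 5| = 1/18 < delta but |f(x) - f(5)| = 4 * 1/18 = 2/9, which is not < 2/9; so no larger delta works.
Hence the largest such delta is 1/18.

1/18


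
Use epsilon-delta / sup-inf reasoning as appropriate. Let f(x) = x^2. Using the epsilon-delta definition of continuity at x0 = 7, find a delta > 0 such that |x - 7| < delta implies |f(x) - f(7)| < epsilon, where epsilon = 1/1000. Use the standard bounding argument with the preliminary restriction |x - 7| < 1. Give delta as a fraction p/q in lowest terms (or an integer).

Factor: |x^2 - (7)^2| = |x - 7| * |x + 7|.
Impose |x - 7| < 1 first. Then |x + 7| = |(x - 7) + 2*(7)| <= |x - 7| + 2*|7| < 1 + 14 = 15.
So |x^2 - (7)^2| < delta * 15.
We need delta * 15 <= 1/1000, i.e. delta <= 1/1000/15 = 1/15000.
Since 1/15000 < 1, this is tighter than 1; take delta = 1/15000.
So delta = 1/15000 works.

1/15000


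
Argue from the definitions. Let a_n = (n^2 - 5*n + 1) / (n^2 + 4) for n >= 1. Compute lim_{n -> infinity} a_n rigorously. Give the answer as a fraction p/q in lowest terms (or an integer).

Divide numerator and denominator by n^2, the highest power:
numerator / n^2 = 1 - 5/n + n^(-2)
denominator / n^2 = 1 + 4/n^2
As n -> infinity, all terms of the form c/n^k (k >= 1) tend to 0.
So numerator / n^2 -> 1 and denominator / n^2 -> 1.
Therefore lim a_n = 1.

1


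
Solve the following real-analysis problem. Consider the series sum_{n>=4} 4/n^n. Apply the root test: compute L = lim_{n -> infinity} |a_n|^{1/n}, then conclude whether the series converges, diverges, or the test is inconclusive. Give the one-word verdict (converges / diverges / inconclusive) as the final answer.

Let a_n denote the general term. Form |a_n|^(1/n) and simplify:
|a_n|^(1/n) = 2^(2/n)/n
Take the limit as n -> infinity: L = 0.
Since L = 0 < 1, the root test implies convergence.

converges


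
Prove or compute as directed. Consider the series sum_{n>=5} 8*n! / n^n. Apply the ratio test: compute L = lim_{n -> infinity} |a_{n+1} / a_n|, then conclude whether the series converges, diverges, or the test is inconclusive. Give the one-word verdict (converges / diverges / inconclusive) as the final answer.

Let a_n denote the general term. Form the ratio a_{n+1}/a_n and simplify:
a_{n+1}/a_n = (n/(n + 1))^n
Take the limit as n -> infinity: L = exp(-1).
Since L = exp(-1) < 1, the ratio test implies the series converges.

converges


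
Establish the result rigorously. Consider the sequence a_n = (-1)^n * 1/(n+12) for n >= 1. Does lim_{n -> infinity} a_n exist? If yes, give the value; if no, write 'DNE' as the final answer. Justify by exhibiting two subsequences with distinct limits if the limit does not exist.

Examine the behaviour of a_n along subsequences.
Even-n subsequence a_{2k} = 1/(2k+12) -> 0. Odd-n subsequence a_{2k+1} = -1/(2k+13) -> 0. Both tend to 0, which suggests the limit is 0; verify directly.
|a_n - 0| = 1/(n+12) < 1/n for every n >= 1.
Given epsilon > 0, choose a positive integer N > 1/epsilon. Then for all n >= N, |a_n| < 1/n <= 1/N < epsilon.
So by the definition of the limit, lim a_n exists and equals 0.

0


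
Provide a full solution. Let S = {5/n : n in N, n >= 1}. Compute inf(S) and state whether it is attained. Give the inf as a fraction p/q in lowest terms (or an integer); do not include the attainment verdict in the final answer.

Analysis:
- Values: 5, 5/2, 5/3, 5/4, ... strictly decreasing.
- The maximum is 5 (n=1); sup = 5 (attained).
- The set is bounded below by 0; 5/n -> 0 so 0 is the greatest lower bound.
- 0 is not in the set, so inf = 0 is not attained.
Conclusion: inf(S) = 0, not attained in S.

0


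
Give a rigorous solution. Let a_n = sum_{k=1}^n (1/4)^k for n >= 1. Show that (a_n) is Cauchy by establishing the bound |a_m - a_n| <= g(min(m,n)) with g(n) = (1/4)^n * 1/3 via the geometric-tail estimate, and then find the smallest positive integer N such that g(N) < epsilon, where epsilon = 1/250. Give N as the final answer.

For m > n >= 1: |a_m - a_n| = sum_{k=n+1}^m (1/4)^k < sum_{k=n+1}^infinity (1/4)^k = (1/4)^(n+1) / (1 - 1/4) = (1/4)^n * (1/4) * (4/3) = (1/4)^n * 1/3.
So g(n) = (1/4)^n / 3. Since g(n) -> 0, (a_n) is Cauchy.
Now solve g(N) < 1/250: (1/4)^N / 3 < 1/250 <=> 4^N > 1 / (3 * 1/250) = 250/3.
Check powers of 4: 4^3 = 64 <= 250/3, 4^4 = 256 > 250/3.
So the smallest such N is 4. Check: g(4) = 1/(3 * 256) = 1/768 < 1/250.

4


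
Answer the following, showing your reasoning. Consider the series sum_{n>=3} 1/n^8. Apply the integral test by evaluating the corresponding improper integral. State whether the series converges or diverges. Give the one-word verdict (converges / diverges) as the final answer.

Let f(x) = x^(-8). Then f is positive, continuous, and decreasing on [3, infinity), so the integral test applies.
Compute the improper integral int_{3}^infinity f(x) dx:
  antiderivative F(x) = -1/(7*x^7).
  As x -> infinity, F(x) -> 0 (since p = 8 > 1).
  So int = F(infinity) - F(3) = 0 - (-1/15309) = 1/15309.
  Finite, so by the integral test, the series converges.

converges


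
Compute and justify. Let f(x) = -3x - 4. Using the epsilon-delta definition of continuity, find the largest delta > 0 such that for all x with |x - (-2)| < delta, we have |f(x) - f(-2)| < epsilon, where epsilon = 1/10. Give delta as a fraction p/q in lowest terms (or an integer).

We compute f(-2) = -3*(-2) - 4 = 2.
|f(x) - f(-2)| = |-3x - 4 - (2)| = |-3(x - (-2))| = 3|x - (-2)|.
We need 3|x - (-2)| < 1/10, i.e. |x - (-2)| < 1/10 / 3 = 1/30.
So any delta <= 1/30 works. Conversely, if delta > 1/30, then x = -2 + 1/30 satisfies |x - (-2)| = 1/30 < delta but |f(x) - f(-2)| = 3 * 1/30 = 1/10, which is not < 1/10; so no larger delta works.
Hence the largest such delta is 1/30.

1/30


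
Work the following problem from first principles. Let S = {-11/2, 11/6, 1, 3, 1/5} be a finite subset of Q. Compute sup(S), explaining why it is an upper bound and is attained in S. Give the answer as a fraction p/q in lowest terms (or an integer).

S is finite, so sup(S) = max(S).
Sorted decreasing:
3, 11/6, 1, 1/5, -11/2
The extremum is 3.
For every x in S, x <= 3. And 3 is in S, so it is attained.
Therefore sup(S) = 3.

3


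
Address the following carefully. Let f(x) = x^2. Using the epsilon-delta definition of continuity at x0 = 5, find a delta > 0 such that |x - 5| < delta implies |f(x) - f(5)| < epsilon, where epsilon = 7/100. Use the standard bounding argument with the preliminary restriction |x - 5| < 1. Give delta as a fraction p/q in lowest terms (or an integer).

Factor: |x^2 - (5)^2| = |x - 5| * |x + 5|.
Impose |x - 5| < 1 first. Then |x + 5| = |(x - 5) + 2*(5)| <= |x - 5| + 2*|5| < 1 + 10 = 11.
So |x^2 - (5)^2| < delta * 11.
We need delta * 11 <= 7/100, i.e. delta <= 7/100/11 = 7/1100.
Since 7/1100 < 1, this is tighter than 1; take delta = 7/1100.
So delta = 7/1100 works.

7/1100


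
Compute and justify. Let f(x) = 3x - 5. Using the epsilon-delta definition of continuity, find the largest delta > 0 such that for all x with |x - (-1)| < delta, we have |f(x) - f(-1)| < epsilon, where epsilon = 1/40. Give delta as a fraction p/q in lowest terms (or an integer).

We compute f(-1) = 3*(-1) - 5 = -8.
|f(x) - f(-1)| = |3x - 5 - (-8)| = |3(x - (-1))| = 3|x - (-1)|.
We need 3|x - (-1)| < 1/40, i.e. |x - (-1)| < 1/40 / 3 = 1/120.
So any delta <= 1/120 works. Conversely, if delta > 1/120, then x = -1 + 1/120 satisfies |x - (-1)| = 1/120 < delta but |f(x) - f(-1)| = 3 * 1/120 = 1/40, which is not < 1/40; so no larger delta works.
Hence the largest such delta is 1/120.

1/120


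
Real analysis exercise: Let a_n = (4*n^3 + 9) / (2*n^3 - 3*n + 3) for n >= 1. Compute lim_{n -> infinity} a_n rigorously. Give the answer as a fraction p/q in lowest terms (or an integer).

Divide numerator and denominator by n^3, the highest power:
numerator / n^3 = 4 + 9/n^3
denominator / n^3 = 2 - 3/n^2 + 3/n^3
As n -> infinity, all terms of the form c/n^k (k >= 1) tend to 0.
So numerator / n^3 -> 4 and denominator / n^3 -> 2.
Therefore lim a_n = 2.

2


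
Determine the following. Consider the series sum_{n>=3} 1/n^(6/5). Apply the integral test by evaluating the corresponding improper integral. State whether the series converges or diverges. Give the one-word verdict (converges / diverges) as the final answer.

Let f(x) = x^(-6/5). Then f is positive, continuous, and decreasing on [3, infinity), so the integral test applies.
Compute the improper integral int_{3}^infinity f(x) dx:
  antiderivative F(x) = -5/x^(1/5).
  As x -> infinity, F(x) -> 0 (since p = 6/5 > 1).
  So int = F(infinity) - F(3) = 0 - (-5*3^(4/5)/3) = 5*3^(4/5)/3.
  Finite, so by the integral test, the series converges.

converges


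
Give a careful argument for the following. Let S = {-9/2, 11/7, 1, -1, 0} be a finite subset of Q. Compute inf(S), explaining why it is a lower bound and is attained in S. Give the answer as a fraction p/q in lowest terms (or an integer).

S is finite, so inf(S) = min(S).
Sorted increasing:
-9/2, -1, 0, 1, 11/7
The extremum is -9/2.
For every x in S, x >= -9/2. And -9/2 is in S, so it is attained.
Therefore inf(S) = -9/2.

-9/2


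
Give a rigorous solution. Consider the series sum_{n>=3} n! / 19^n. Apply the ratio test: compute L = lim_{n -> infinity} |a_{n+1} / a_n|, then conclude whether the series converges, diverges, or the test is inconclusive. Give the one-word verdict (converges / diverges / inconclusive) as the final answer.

Let a_n denote the general term. Form the ratio a_{n+1}/a_n and simplify:
a_{n+1}/a_n = n/19 + 1/19
Take the limit as n -> infinity: L = infinity.
Since L = infinity > 1 (or L = infinity), the ratio test implies the series diverges.

diverges


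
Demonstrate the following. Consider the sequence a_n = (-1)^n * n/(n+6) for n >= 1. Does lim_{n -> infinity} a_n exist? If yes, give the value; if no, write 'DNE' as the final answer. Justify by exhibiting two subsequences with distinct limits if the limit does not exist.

Examine the behaviour of a_n along subsequences.
a_{2k} = 2k/(2k+6) -> 1. a_{2k+1} = -(2k+1)/(2k+7) -> -1.
Since these two subsequential limits are 1 and -1, distinct, the full sequence cannot converge (a convergent sequence has all subsequences tending to the same limit). So lim a_n does not exist.

DNE


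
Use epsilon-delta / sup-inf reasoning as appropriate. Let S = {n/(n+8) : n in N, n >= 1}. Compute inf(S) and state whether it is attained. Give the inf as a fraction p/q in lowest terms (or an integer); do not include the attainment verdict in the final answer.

Analysis:
- Values: 1/9, 1/5, 3/11, 1/3, ... strictly increasing.
- Minimum is 1/9 (n=1); inf = 1/9 (attained).
- n/(n+8) = 1 - 8/(n+8) -> 1 from below as n -> infinity, and never equals 1.
- So sup = 1 (not attained).
Conclusion: inf(S) = 1/9, attained in S.

1/9


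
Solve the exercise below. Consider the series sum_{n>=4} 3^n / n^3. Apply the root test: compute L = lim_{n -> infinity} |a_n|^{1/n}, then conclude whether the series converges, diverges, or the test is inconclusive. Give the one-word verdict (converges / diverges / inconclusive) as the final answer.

Let a_n denote the general term. Form |a_n|^(1/n) and simplify:
|a_n|^(1/n) = 3/n^(3/n)
Take the limit as n -> infinity: L = 3.
Since L = 3 > 1, the root test implies divergence.

diverges


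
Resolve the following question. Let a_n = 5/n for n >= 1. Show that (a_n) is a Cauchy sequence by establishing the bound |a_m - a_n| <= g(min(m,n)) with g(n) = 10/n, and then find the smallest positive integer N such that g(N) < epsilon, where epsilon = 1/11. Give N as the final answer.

For any m, n >= 1, by the triangle inequality:
|a_m - a_n| = |5/m - 5/n| <= 5*1/m + 5*1/n <= 10/min(m,n).
So g(n) = 10/n bounds the Cauchy difference. Since g(n) -> 0, (a_n) is Cauchy.
Now solve g(N) < 1/11: 10/N < 1/11 <=> N > 10 / (1/11) = 110.
The smallest integer strictly greater than 110 is N = 111.
Check: g(111) = 10/111 = 10/111 < 1/11; g(110) = 1/11 >= 1/11. So N = 111.

111


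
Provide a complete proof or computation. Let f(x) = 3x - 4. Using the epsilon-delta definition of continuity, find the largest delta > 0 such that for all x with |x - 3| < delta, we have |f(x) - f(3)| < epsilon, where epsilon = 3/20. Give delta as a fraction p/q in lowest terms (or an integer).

We compute f(3) = 3*(3) - 4 = 5.
|f(x) - f(3)| = |3x - 4 - (5)| = |3(x - 3)| = 3|x - 3|.
We need 3|x - 3| < 3/20, i.e. |x - 3| < 3/20 / 3 = 1/20.
So any delta <= 1/20 works. Conversely, if delta > 1/20, then x = 3 + 1/20 satisfies |x - 3| = 1/20 < delta but |f(x) - f(3)| = 3 * 1/20 = 3/20, which is not < 3/20; so no larger delta works.
Hence the largest such delta is 1/20.

1/20


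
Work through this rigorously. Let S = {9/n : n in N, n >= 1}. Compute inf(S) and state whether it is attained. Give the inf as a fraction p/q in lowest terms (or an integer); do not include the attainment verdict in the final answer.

Analysis:
- Values: 9, 9/2, 3, 9/4, ... strictly decreasing.
- The maximum is 9 (n=1); sup = 9 (attained).
- The set is bounded below by 0; 9/n -> 0 so 0 is the greatest lower bound.
- 0 is not in the set, so inf = 0 is not attained.
Conclusion: inf(S) = 0, not attained in S.

0


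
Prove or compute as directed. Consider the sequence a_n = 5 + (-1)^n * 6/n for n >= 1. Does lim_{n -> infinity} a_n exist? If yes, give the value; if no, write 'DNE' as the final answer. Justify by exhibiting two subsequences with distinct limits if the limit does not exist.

Examine the behaviour of a_n along subsequences.
Even-n subsequence a_{2k} = 5 + 6/(2k) -> 5. Odd-n subsequence a_{2k+1} = 5 - 6/(2k+1) -> 5. Both tend to 5, which suggests the limit is 5; verify directly.
|a_n - 5| = |(-1)^n * 6/n| = 6/n for every n >= 1.
Given epsilon > 0, choose a positive integer N > 6/epsilon. Then for all n >= N, |a_n - 5| = 6/n <= 6/N < epsilon.
So by the definition of the limit, lim a_n exists and equals 5.

5


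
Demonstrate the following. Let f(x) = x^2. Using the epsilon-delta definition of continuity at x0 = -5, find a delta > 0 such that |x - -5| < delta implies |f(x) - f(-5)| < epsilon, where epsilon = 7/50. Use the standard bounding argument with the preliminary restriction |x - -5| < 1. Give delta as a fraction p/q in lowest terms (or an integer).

Factor: |x^2 - (-5)^2| = |x - -5| * |x + -5|.
Impose |x - -5| < 1 first. Then |x + -5| = |(x - -5) + 2*(-5)| <= |x - -5| + 2*|-5| < 1 + 10 = 11.
So |x^2 - (-5)^2| < delta * 11.
We need delta * 11 <= 7/50, i.e. delta <= 7/50/11 = 7/550.
Since 7/550 < 1, this is tighter than 1; take delta = 7/550.
So delta = 7/550 works.

7/550


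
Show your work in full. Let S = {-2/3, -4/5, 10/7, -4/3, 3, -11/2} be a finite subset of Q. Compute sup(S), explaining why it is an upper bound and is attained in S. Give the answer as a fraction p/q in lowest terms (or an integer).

S is finite, so sup(S) = max(S).
Sorted decreasing:
3, 10/7, -2/3, -4/5, -4/3, -11/2
The extremum is 3.
For every x in S, x <= 3. And 3 is in S, so it is attained.
Therefore sup(S) = 3.

3


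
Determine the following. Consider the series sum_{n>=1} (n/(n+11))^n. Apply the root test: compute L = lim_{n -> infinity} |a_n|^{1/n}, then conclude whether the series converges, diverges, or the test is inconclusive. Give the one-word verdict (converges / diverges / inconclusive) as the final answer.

Let a_n denote the general term. Form |a_n|^(1/n) and simplify:
|a_n|^(1/n) = n/(n + 11)
Take the limit as n -> infinity: L = 1.
Since L = 1, the root test is inconclusive. (In fact a_n = (n/(n+11))^n -> e^(-11) != 0, so the nth-term test shows divergence; but the root test itself gives no conclusion.)

inconclusive


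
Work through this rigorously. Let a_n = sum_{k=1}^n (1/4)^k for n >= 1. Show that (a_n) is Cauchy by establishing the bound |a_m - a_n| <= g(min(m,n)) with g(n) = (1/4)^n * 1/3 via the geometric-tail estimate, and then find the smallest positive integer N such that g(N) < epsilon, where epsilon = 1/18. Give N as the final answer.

For m > n >= 1: |a_m - a_n| = sum_{k=n+1}^m (1/4)^k < sum_{k=n+1}^infinity (1/4)^k = (1/4)^(n+1) / (1 - 1/4) = (1/4)^n * (1/4) * (4/3) = (1/4)^n * 1/3.
So g(n) = (1/4)^n / 3. Since g(n) -> 0, (a_n) is Cauchy.
Now solve g(N) < 1/18: (1/4)^N / 3 < 1/18 <=> 4^N > 1 / (3 * 1/18) = 6.
Check powers of 4: 4^1 = 4 <= 6, 4^2 = 16 > 6.
So the smallest such N is 2. Check: g(2) = 1/(3 * 16) = 1/48 < 1/18.

2


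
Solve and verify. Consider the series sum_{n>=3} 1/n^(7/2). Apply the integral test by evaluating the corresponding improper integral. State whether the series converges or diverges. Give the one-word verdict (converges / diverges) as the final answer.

Let f(x) = x^(-7/2). Then f is positive, continuous, and decreasing on [3, infinity), so the integral test applies.
Compute the improper integral int_{3}^infinity f(x) dx:
  antiderivative F(x) = -2/(5*x^(5/2)).
  As x -> infinity, F(x) -> 0 (since p = 7/2 > 1).
  So int = F(infinity) - F(3) = 0 - (-2*sqrt(3)/135) = 2*sqrt(3)/135.
  Finite, so by the integral test, the series converges.

converges


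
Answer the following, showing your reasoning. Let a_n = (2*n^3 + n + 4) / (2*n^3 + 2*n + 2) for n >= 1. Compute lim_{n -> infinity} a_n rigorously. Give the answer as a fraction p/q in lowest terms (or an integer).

Divide numerator and denominator by n^3, the highest power:
numerator / n^3 = 2 + n^(-2) + 4/n^3
denominator / n^3 = 2 + 2/n^2 + 2/n^3
As n -> infinity, all terms of the form c/n^k (k >= 1) tend to 0.
So numerator / n^3 -> 2 and denominator / n^3 -> 2.
Therefore lim a_n = 1.

1


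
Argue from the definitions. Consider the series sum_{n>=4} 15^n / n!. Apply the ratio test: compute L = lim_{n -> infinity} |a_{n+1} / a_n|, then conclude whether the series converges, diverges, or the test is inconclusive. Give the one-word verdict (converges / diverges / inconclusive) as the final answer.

Let a_n denote the general term. Form the ratio a_{n+1}/a_n and simplify:
a_{n+1}/a_n = 15/(n + 1)
Take the limit as n -> infinity: L = 0.
Since L = 0 < 1, the ratio test implies the series converges.

converges
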